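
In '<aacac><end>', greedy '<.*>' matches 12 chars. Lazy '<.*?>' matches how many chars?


Greedy '<.*>' tries to match as MUCH as possible.
Lazy '<.*?>' tries to match as LITTLE as possible.

String: '<aacac><end>'
Greedy '<.*>' starts at first '<' and extends to the LAST '>': '<aacac><end>' (12 chars)
Lazy '<.*?>' starts at first '<' and stops at the FIRST '>': '<aacac>' (7 chars)

7


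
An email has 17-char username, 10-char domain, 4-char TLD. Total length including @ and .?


An email address has format: username@domain.tld
Username length: 17
'@' character: 1
Domain length: 10
'.' character: 1
TLD length: 4
Total = 17 + 1 + 10 + 1 + 4 = 33

33


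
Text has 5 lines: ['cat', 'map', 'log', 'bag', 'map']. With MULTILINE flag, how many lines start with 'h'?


With MULTILINE flag, ^ matches the start of each line.
Lines: ['cat', 'map', 'log', 'bag', 'map']
Checking which lines start with 'h':
  Line 1: 'cat' -> no
  Line 2: 'map' -> no
  Line 3: 'log' -> no
  Line 4: 'bag' -> no
  Line 5: 'map' -> no
Matching lines: []
Count: 0

0


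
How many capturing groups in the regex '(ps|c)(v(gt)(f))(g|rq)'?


To count capturing groups, count each '(' that starts a group.
Pattern: '(ps|c)(v(gt)(f))(g|rq)'
Walking through the pattern:
  Position 0: '(' -> group #1
  Position 6: '(' -> group #2
  Position 8: '(' -> group #3
  Position 12: '(' -> group #4
  Position 16: '(' -> group #5
Total capturing groups: 5

5


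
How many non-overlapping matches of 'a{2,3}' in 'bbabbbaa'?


Pattern 'a{2,3}' matches between 2 and 3 consecutive a's (greedy).
String: 'bbabbbaa'
Finding runs of a's and applying greedy matching:
  Run at pos 2: 'a' (length 1)
  Run at pos 6: 'aa' (length 2)
Matches: ['aa']
Count: 1

1


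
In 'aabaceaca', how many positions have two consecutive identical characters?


Looking for consecutive identical characters in 'aabaceaca':
  pos 0-1: 'a' vs 'a' -> MATCH ('aa')
  pos 1-2: 'a' vs 'b' -> different
  pos 2-3: 'b' vs 'a' -> different
  pos 3-4: 'a' vs 'c' -> different
  pos 4-5: 'c' vs 'e' -> different
  pos 5-6: 'e' vs 'a' -> different
  pos 6-7: 'a' vs 'c' -> different
  pos 7-8: 'c' vs 'a' -> different
Consecutive identical pairs: ['aa']
Count: 1

1


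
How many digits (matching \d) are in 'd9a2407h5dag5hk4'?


\d matches any digit 0-9.
Scanning 'd9a2407h5dag5hk4':
  pos 1: '9' -> DIGIT
  pos 3: '2' -> DIGIT
  pos 4: '4' -> DIGIT
  pos 5: '0' -> DIGIT
  pos 6: '7' -> DIGIT
  pos 8: '5' -> DIGIT
  pos 12: '5' -> DIGIT
  pos 15: '4' -> DIGIT
Digits found: ['9', '2', '4', '0', '7', '5', '5', '4']
Total: 8

8


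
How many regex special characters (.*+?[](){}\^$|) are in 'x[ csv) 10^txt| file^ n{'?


Regex special characters are: . * + ? [ ] ( ) { } \ ^ $ |
Scanning 'x[ csv) 10^txt| file^ n{':
  pos 1: '[' -> SPECIAL
  pos 6: ')' -> SPECIAL
  pos 10: '^' -> SPECIAL
  pos 14: '|' -> SPECIAL
  pos 20: '^' -> SPECIAL
  pos 23: '{' -> SPECIAL
Special chars found: ['[', ')', '^', '|', '^', '{']
Total: 6

6


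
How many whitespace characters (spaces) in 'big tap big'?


\s matches whitespace characters (spaces, tabs, etc.).
Text: 'big tap big'
This text has 3 words separated by spaces.
Number of spaces = number of words - 1 = 3 - 1 = 2

2


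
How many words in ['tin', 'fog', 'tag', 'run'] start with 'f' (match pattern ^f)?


Pattern ^f anchors to start of word. Check which words begin with 'f':
  'tin' -> no
  'fog' -> MATCH (starts with 'f')
  'tag' -> no
  'run' -> no
Matching words: ['fog']
Count: 1

1


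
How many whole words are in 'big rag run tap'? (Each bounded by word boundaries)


Word boundaries (\b) mark the start/end of each word.
Text: 'big rag run tap'
Splitting by whitespace:
  Word 1: 'big'
  Word 2: 'rag'
  Word 3: 'run'
  Word 4: 'tap'
Total whole words: 4

4


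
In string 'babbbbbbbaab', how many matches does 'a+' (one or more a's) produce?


Pattern 'a+' matches one or more consecutive a's.
String: 'babbbbbbbaab'
Scanning for runs of a:
  Match 1: 'a' (length 1)
  Match 2: 'aa' (length 2)
Total matches: 2

2


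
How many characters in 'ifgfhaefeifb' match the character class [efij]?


Character class [efij] matches any of: {e, f, i, j}
Scanning string 'ifgfhaefeifb' character by character:
  pos 0: 'i' -> MATCH
  pos 1: 'f' -> MATCH
  pos 2: 'g' -> no
  pos 3: 'f' -> MATCH
  pos 4: 'h' -> no
  pos 5: 'a' -> no
  pos 6: 'e' -> MATCH
  pos 7: 'f' -> MATCH
  pos 8: 'e' -> MATCH
  pos 9: 'i' -> MATCH
  pos 10: 'f' -> MATCH
  pos 11: 'b' -> no
Total matches: 8

8


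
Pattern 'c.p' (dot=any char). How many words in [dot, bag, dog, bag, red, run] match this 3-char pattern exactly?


Pattern 'c.p' means: starts with 'c', any single char, ends with 'p'.
Checking each word (must be exactly 3 chars):
  'dot' (len=3): no
  'bag' (len=3): no
  'dog' (len=3): no
  'bag' (len=3): no
  'red' (len=3): no
  'run' (len=3): no
Matching words: []
Total: 0

0


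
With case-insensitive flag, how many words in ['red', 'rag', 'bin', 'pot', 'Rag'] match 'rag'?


Case-insensitive matching: compare each word's lowercase form to 'rag'.
  'red' -> lower='red' -> no
  'rag' -> lower='rag' -> MATCH
  'bin' -> lower='bin' -> no
  'pot' -> lower='pot' -> no
  'Rag' -> lower='rag' -> MATCH
Matches: ['rag', 'Rag']
Count: 2

2


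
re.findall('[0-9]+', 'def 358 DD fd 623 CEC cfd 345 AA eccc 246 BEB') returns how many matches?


Pattern '[0-9]+' finds one or more digits.
Text: 'def 358 DD fd 623 CEC cfd 345 AA eccc 246 BEB'
Scanning for matches:
  Match 1: '358'
  Match 2: '623'
  Match 3: '345'
  Match 4: '246'
Total matches: 4

4


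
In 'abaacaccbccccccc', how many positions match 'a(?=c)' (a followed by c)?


Lookahead 'a(?=c)' matches 'a' only when followed by 'c'.
String: 'abaacaccbccccccc'
Checking each position where char is 'a':
  pos 0: 'a' -> no (next='b')
  pos 2: 'a' -> no (next='a')
  pos 3: 'a' -> MATCH (next='c')
  pos 5: 'a' -> MATCH (next='c')
Matching positions: [3, 5]
Count: 2

2


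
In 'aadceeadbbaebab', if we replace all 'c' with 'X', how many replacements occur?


re.sub('c', 'X', text) replaces every occurrence of 'c' with 'X'.
Text: 'aadceeadbbaebab'
Scanning for 'c':
  pos 3: 'c' -> replacement #1
Total replacements: 1

1


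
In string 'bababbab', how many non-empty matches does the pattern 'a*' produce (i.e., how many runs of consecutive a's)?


Pattern 'a*' matches zero or more a's. We want non-empty runs of consecutive a's.
String: 'bababbab'
Walking through the string to find runs of a's:
  Run 1: positions 1-1 -> 'a'
  Run 2: positions 3-3 -> 'a'
  Run 3: positions 6-6 -> 'a'
Non-empty runs found: ['a', 'a', 'a']
Count: 3

3


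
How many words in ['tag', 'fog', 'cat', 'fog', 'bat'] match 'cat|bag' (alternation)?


Alternation 'cat|bag' matches either 'cat' or 'bag'.
Checking each word:
  'tag' -> no
  'fog' -> no
  'cat' -> MATCH
  'fog' -> no
  'bat' -> no
Matches: ['cat']
Count: 1

1


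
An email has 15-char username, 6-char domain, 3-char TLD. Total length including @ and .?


An email address has format: username@domain.tld
Username length: 15
'@' character: 1
Domain length: 6
'.' character: 1
TLD length: 3
Total = 15 + 1 + 6 + 1 + 3 = 26

26


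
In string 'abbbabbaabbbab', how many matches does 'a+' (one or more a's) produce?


Pattern 'a+' matches one or more consecutive a's.
String: 'abbbabbaabbbab'
Scanning for runs of a:
  Match 1: 'a' (length 1)
  Match 2: 'a' (length 1)
  Match 3: 'aa' (length 2)
  Match 4: 'a' (length 1)
Total matches: 4

4


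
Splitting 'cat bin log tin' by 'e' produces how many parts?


Splitting by 'e' breaks the string at each occurrence of the separator.
Text: 'cat bin log tin'
Parts after split:
  Part 1: 'cat bin log tin'
Total parts: 1

1


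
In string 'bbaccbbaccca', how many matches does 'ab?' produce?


Pattern 'ab?' matches 'a' optionally followed by 'b'.
String: 'bbaccbbaccca'
Scanning left to right for 'a' then checking next char:
  Match 1: 'a' (a not followed by b)
  Match 2: 'a' (a not followed by b)
  Match 3: 'a' (a not followed by b)
Total matches: 3

3


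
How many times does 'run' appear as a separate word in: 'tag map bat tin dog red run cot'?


Scanning each word for exact match 'run':
  Word 1: 'tag' -> no
  Word 2: 'map' -> no
  Word 3: 'bat' -> no
  Word 4: 'tin' -> no
  Word 5: 'dog' -> no
  Word 6: 'red' -> no
  Word 7: 'run' -> MATCH
  Word 8: 'cot' -> no
Total matches: 1

1


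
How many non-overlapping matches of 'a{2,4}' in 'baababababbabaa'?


Pattern 'a{2,4}' matches between 2 and 4 consecutive a's (greedy).
String: 'baababababbabaa'
Finding runs of a's and applying greedy matching:
  Run at pos 1: 'aa' (length 2)
  Run at pos 4: 'a' (length 1)
  Run at pos 6: 'a' (length 1)
  Run at pos 8: 'a' (length 1)
  Run at pos 11: 'a' (length 1)
  Run at pos 13: 'aa' (length 2)
Matches: ['aa', 'aa']
Count: 2

2


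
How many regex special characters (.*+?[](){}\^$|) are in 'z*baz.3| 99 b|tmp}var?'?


Regex special characters are: . * + ? [ ] ( ) { } \ ^ $ |
Scanning 'z*baz.3| 99 b|tmp}var?':
  pos 1: '*' -> SPECIAL
  pos 5: '.' -> SPECIAL
  pos 7: '|' -> SPECIAL
  pos 13: '|' -> SPECIAL
  pos 17: '}' -> SPECIAL
  pos 21: '?' -> SPECIAL
Special chars found: ['*', '.', '|', '|', '}', '?']
Total: 6

6


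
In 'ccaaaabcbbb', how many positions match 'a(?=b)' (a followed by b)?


Lookahead 'a(?=b)' matches 'a' only when followed by 'b'.
String: 'ccaaaabcbbb'
Checking each position where char is 'a':
  pos 2: 'a' -> no (next='a')
  pos 3: 'a' -> no (next='a')
  pos 4: 'a' -> no (next='a')
  pos 5: 'a' -> MATCH (next='b')
Matching positions: [5]
Count: 1

1


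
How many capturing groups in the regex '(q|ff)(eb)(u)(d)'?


To count capturing groups, count each '(' that starts a group.
Pattern: '(q|ff)(eb)(u)(d)'
Walking through the pattern:
  Position 0: '(' -> group #1
  Position 6: '(' -> group #2
  Position 10: '(' -> group #3
  Position 13: '(' -> group #4
Total capturing groups: 4

4


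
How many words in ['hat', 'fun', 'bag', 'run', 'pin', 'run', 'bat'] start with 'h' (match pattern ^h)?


Pattern ^h anchors to start of word. Check which words begin with 'h':
  'hat' -> MATCH (starts with 'h')
  'fun' -> no
  'bag' -> no
  'run' -> no
  'pin' -> no
  'run' -> no
  'bat' -> no
Matching words: ['hat']
Count: 1

1


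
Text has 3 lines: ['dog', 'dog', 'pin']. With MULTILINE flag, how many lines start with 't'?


With MULTILINE flag, ^ matches the start of each line.
Lines: ['dog', 'dog', 'pin']
Checking which lines start with 't':
  Line 1: 'dog' -> no
  Line 2: 'dog' -> no
  Line 3: 'pin' -> no
Matching lines: []
Count: 0

0


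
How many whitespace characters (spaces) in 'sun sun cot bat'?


\s matches whitespace characters (spaces, tabs, etc.).
Text: 'sun sun cot bat'
This text has 4 words separated by spaces.
Number of spaces = number of words - 1 = 4 - 1 = 3

3


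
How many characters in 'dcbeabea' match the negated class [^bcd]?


Negated class [^bcd] matches any char NOT in {b, c, d}
Scanning 'dcbeabea':
  pos 0: 'd' -> no (excluded)
  pos 1: 'c' -> no (excluded)
  pos 2: 'b' -> no (excluded)
  pos 3: 'e' -> MATCH
  pos 4: 'a' -> MATCH
  pos 5: 'b' -> no (excluded)
  pos 6: 'e' -> MATCH
  pos 7: 'a' -> MATCH
Total matches: 4

4


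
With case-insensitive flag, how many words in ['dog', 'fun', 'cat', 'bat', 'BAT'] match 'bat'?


Case-insensitive matching: compare each word's lowercase form to 'bat'.
  'dog' -> lower='dog' -> no
  'fun' -> lower='fun' -> no
  'cat' -> lower='cat' -> no
  'bat' -> lower='bat' -> MATCH
  'BAT' -> lower='bat' -> MATCH
Matches: ['bat', 'BAT']
Count: 2

2


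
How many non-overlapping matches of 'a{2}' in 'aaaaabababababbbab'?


Pattern 'a{2}' matches exactly 2 consecutive a's (greedy, non-overlapping).
String: 'aaaaabababababbbab'
Scanning for runs of a's:
  Run at pos 0: 'aaaaa' (length 5) -> 2 match(es)
  Run at pos 6: 'a' (length 1) -> 0 match(es)
  Run at pos 8: 'a' (length 1) -> 0 match(es)
  Run at pos 10: 'a' (length 1) -> 0 match(es)
  Run at pos 12: 'a' (length 1) -> 0 match(es)
  Run at pos 16: 'a' (length 1) -> 0 match(es)
Matches found: ['aa', 'aa']
Total: 2

2


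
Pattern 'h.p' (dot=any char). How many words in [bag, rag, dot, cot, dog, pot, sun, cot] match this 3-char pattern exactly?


Pattern 'h.p' means: starts with 'h', any single char, ends with 'p'.
Checking each word (must be exactly 3 chars):
  'bag' (len=3): no
  'rag' (len=3): no
  'dot' (len=3): no
  'cot' (len=3): no
  'dog' (len=3): no
  'pot' (len=3): no
  'sun' (len=3): no
  'cot' (len=3): no
Matching words: []
Total: 0

0


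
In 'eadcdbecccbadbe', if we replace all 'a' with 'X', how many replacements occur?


re.sub('a', 'X', text) replaces every occurrence of 'a' with 'X'.
Text: 'eadcdbecccbadbe'
Scanning for 'a':
  pos 1: 'a' -> replacement #1
  pos 11: 'a' -> replacement #2
Total replacements: 2

2


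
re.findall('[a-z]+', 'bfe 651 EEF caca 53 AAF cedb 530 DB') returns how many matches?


Pattern '[a-z]+' finds one or more lowercase letters.
Text: 'bfe 651 EEF caca 53 AAF cedb 530 DB'
Scanning for matches:
  Match 1: 'bfe'
  Match 2: 'caca'
  Match 3: 'cedb'
Total matches: 3

3


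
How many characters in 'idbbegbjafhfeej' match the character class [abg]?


Character class [abg] matches any of: {a, b, g}
Scanning string 'idbbegbjafhfeej' character by character:
  pos 0: 'i' -> no
  pos 1: 'd' -> no
  pos 2: 'b' -> MATCH
  pos 3: 'b' -> MATCH
  pos 4: 'e' -> no
  pos 5: 'g' -> MATCH
  pos 6: 'b' -> MATCH
  pos 7: 'j' -> no
  pos 8: 'a' -> MATCH
  pos 9: 'f' -> no
  pos 10: 'h' -> no
  pos 11: 'f' -> no
  pos 12: 'e' -> no
  pos 13: 'e' -> no
  pos 14: 'j' -> no
Total matches: 5

5


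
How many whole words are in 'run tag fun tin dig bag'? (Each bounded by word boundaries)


Word boundaries (\b) mark the start/end of each word.
Text: 'run tag fun tin dig bag'
Splitting by whitespace:
  Word 1: 'run'
  Word 2: 'tag'
  Word 3: 'fun'
  Word 4: 'tin'
  Word 5: 'dig'
  Word 6: 'bag'
Total whole words: 6

6


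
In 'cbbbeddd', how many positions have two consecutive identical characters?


Looking for consecutive identical characters in 'cbbbeddd':
  pos 0-1: 'c' vs 'b' -> different
  pos 1-2: 'b' vs 'b' -> MATCH ('bb')
  pos 2-3: 'b' vs 'b' -> MATCH ('bb')
  pos 3-4: 'b' vs 'e' -> different
  pos 4-5: 'e' vs 'd' -> different
  pos 5-6: 'd' vs 'd' -> MATCH ('dd')
  pos 6-7: 'd' vs 'd' -> MATCH ('dd')
Consecutive identical pairs: ['bb', 'bb', 'dd', 'dd']
Count: 4

4


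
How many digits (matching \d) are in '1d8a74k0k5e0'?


\d matches any digit 0-9.
Scanning '1d8a74k0k5e0':
  pos 0: '1' -> DIGIT
  pos 2: '8' -> DIGIT
  pos 4: '7' -> DIGIT
  pos 5: '4' -> DIGIT
  pos 7: '0' -> DIGIT
  pos 9: '5' -> DIGIT
  pos 11: '0' -> DIGIT
Digits found: ['1', '8', '7', '4', '0', '5', '0']
Total: 7

7


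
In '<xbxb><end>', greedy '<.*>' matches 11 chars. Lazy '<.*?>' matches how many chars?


Greedy '<.*>' tries to match as MUCH as possible.
Lazy '<.*?>' tries to match as LITTLE as possible.

String: '<xbxb><end>'
Greedy '<.*>' starts at first '<' and extends to the LAST '>': '<xbxb><end>' (11 chars)
Lazy '<.*?>' starts at first '<' and stops at the FIRST '>': '<xbxb>' (6 chars)

6


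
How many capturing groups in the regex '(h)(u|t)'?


To count capturing groups, count each '(' that starts a group.
Pattern: '(h)(u|t)'
Walking through the pattern:
  Position 0: '(' -> group #1
  Position 3: '(' -> group #2
Total capturing groups: 2

2


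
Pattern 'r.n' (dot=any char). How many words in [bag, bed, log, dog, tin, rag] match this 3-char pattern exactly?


Pattern 'r.n' means: starts with 'r', any single char, ends with 'n'.
Checking each word (must be exactly 3 chars):
  'bag' (len=3): no
  'bed' (len=3): no
  'log' (len=3): no
  'dog' (len=3): no
  'tin' (len=3): no
  'rag' (len=3): no
Matching words: []
Total: 0

0


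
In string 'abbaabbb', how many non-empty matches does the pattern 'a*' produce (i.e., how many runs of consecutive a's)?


Pattern 'a*' matches zero or more a's. We want non-empty runs of consecutive a's.
String: 'abbaabbb'
Walking through the string to find runs of a's:
  Run 1: positions 0-0 -> 'a'
  Run 2: positions 3-4 -> 'aa'
Non-empty runs found: ['a', 'aa']
Count: 2

2


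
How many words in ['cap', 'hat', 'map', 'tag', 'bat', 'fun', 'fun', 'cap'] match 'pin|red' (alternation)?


Alternation 'pin|red' matches either 'pin' or 'red'.
Checking each word:
  'cap' -> no
  'hat' -> no
  'map' -> no
  'tag' -> no
  'bat' -> no
  'fun' -> no
  'fun' -> no
  'cap' -> no
Matches: []
Count: 0

0


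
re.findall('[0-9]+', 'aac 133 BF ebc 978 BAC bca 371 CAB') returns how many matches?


Pattern '[0-9]+' finds one or more digits.
Text: 'aac 133 BF ebc 978 BAC bca 371 CAB'
Scanning for matches:
  Match 1: '133'
  Match 2: '978'
  Match 3: '371'
Total matches: 3

3


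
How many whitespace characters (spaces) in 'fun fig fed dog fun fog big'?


\s matches whitespace characters (spaces, tabs, etc.).
Text: 'fun fig fed dog fun fog big'
This text has 7 words separated by spaces.
Number of spaces = number of words - 1 = 7 - 1 = 6

6


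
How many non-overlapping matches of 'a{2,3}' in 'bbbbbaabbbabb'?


Pattern 'a{2,3}' matches between 2 and 3 consecutive a's (greedy).
String: 'bbbbbaabbbabb'
Finding runs of a's and applying greedy matching:
  Run at pos 5: 'aa' (length 2)
  Run at pos 10: 'a' (length 1)
Matches: ['aa']
Count: 1

1


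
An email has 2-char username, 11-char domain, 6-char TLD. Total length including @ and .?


An email address has format: username@domain.tld
Username length: 2
'@' character: 1
Domain length: 11
'.' character: 1
TLD length: 6
Total = 2 + 1 + 11 + 1 + 6 = 21

21


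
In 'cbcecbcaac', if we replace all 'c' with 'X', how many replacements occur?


re.sub('c', 'X', text) replaces every occurrence of 'c' with 'X'.
Text: 'cbcecbcaac'
Scanning for 'c':
  pos 0: 'c' -> replacement #1
  pos 2: 'c' -> replacement #2
  pos 4: 'c' -> replacement #3
  pos 6: 'c' -> replacement #4
  pos 9: 'c' -> replacement #5
Total replacements: 5

5


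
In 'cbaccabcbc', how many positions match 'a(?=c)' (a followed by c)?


Lookahead 'a(?=c)' matches 'a' only when followed by 'c'.
String: 'cbaccabcbc'
Checking each position where char is 'a':
  pos 2: 'a' -> MATCH (next='c')
  pos 5: 'a' -> no (next='b')
Matching positions: [2]
Count: 1

1


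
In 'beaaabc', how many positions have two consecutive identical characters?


Looking for consecutive identical characters in 'beaaabc':
  pos 0-1: 'b' vs 'e' -> different
  pos 1-2: 'e' vs 'a' -> different
  pos 2-3: 'a' vs 'a' -> MATCH ('aa')
  pos 3-4: 'a' vs 'a' -> MATCH ('aa')
  pos 4-5: 'a' vs 'b' -> different
  pos 5-6: 'b' vs 'c' -> different
Consecutive identical pairs: ['aa', 'aa']
Count: 2

2


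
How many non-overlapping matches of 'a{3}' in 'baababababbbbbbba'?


Pattern 'a{3}' matches exactly 3 consecutive a's (greedy, non-overlapping).
String: 'baababababbbbbbba'
Scanning for runs of a's:
  Run at pos 1: 'aa' (length 2) -> 0 match(es)
  Run at pos 4: 'a' (length 1) -> 0 match(es)
  Run at pos 6: 'a' (length 1) -> 0 match(es)
  Run at pos 8: 'a' (length 1) -> 0 match(es)
  Run at pos 16: 'a' (length 1) -> 0 match(es)
Matches found: []
Total: 0

0


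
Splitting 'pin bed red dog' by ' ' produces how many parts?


Splitting by ' ' breaks the string at each occurrence of the separator.
Text: 'pin bed red dog'
Parts after split:
  Part 1: 'pin'
  Part 2: 'bed'
  Part 3: 'red'
  Part 4: 'dog'
Total parts: 4

4


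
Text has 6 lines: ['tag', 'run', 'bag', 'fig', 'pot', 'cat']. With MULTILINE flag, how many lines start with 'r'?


With MULTILINE flag, ^ matches the start of each line.
Lines: ['tag', 'run', 'bag', 'fig', 'pot', 'cat']
Checking which lines start with 'r':
  Line 1: 'tag' -> no
  Line 2: 'run' -> MATCH
  Line 3: 'bag' -> no
  Line 4: 'fig' -> no
  Line 5: 'pot' -> no
  Line 6: 'cat' -> no
Matching lines: ['run']
Count: 1

1


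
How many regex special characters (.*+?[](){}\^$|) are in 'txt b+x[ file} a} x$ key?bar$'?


Regex special characters are: . * + ? [ ] ( ) { } \ ^ $ |
Scanning 'txt b+x[ file} a} x$ key?bar$':
  pos 5: '+' -> SPECIAL
  pos 7: '[' -> SPECIAL
  pos 13: '}' -> SPECIAL
  pos 16: '}' -> SPECIAL
  pos 19: '$' -> SPECIAL
  pos 24: '?' -> SPECIAL
  pos 28: '$' -> SPECIAL
Special chars found: ['+', '[', '}', '}', '$', '?', '$']
Total: 7

7


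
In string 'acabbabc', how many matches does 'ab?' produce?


Pattern 'ab?' matches 'a' optionally followed by 'b'.
String: 'acabbabc'
Scanning left to right for 'a' then checking next char:
  Match 1: 'a' (a not followed by b)
  Match 2: 'ab' (a followed by b)
  Match 3: 'ab' (a followed by b)
Total matches: 3

3


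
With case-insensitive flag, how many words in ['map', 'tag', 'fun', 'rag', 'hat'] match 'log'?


Case-insensitive matching: compare each word's lowercase form to 'log'.
  'map' -> lower='map' -> no
  'tag' -> lower='tag' -> no
  'fun' -> lower='fun' -> no
  'rag' -> lower='rag' -> no
  'hat' -> lower='hat' -> no
Matches: []
Count: 0

0


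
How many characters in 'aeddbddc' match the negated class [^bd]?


Negated class [^bd] matches any char NOT in {b, d}
Scanning 'aeddbddc':
  pos 0: 'a' -> MATCH
  pos 1: 'e' -> MATCH
  pos 2: 'd' -> no (excluded)
  pos 3: 'd' -> no (excluded)
  pos 4: 'b' -> no (excluded)
  pos 5: 'd' -> no (excluded)
  pos 6: 'd' -> no (excluded)
  pos 7: 'c' -> MATCH
Total matches: 3

3


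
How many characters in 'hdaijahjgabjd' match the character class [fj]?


Character class [fj] matches any of: {f, j}
Scanning string 'hdaijahjgabjd' character by character:
  pos 0: 'h' -> no
  pos 1: 'd' -> no
  pos 2: 'a' -> no
  pos 3: 'i' -> no
  pos 4: 'j' -> MATCH
  pos 5: 'a' -> no
  pos 6: 'h' -> no
  pos 7: 'j' -> MATCH
  pos 8: 'g' -> no
  pos 9: 'a' -> no
  pos 10: 'b' -> no
  pos 11: 'j' -> MATCH
  pos 12: 'd' -> no
Total matches: 3

3


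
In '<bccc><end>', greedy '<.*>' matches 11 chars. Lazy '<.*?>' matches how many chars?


Greedy '<.*>' tries to match as MUCH as possible.
Lazy '<.*?>' tries to match as LITTLE as possible.

String: '<bccc><end>'
Greedy '<.*>' starts at first '<' and extends to the LAST '>': '<bccc><end>' (11 chars)
Lazy '<.*?>' starts at first '<' and stops at the FIRST '>': '<bccc>' (6 chars)

6


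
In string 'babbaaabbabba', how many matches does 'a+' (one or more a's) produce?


Pattern 'a+' matches one or more consecutive a's.
String: 'babbaaabbabba'
Scanning for runs of a:
  Match 1: 'a' (length 1)
  Match 2: 'aaa' (length 3)
  Match 3: 'a' (length 1)
  Match 4: 'a' (length 1)
Total matches: 4

4


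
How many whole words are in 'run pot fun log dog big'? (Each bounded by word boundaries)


Word boundaries (\b) mark the start/end of each word.
Text: 'run pot fun log dog big'
Splitting by whitespace:
  Word 1: 'run'
  Word 2: 'pot'
  Word 3: 'fun'
  Word 4: 'log'
  Word 5: 'dog'
  Word 6: 'big'
Total whole words: 6

6


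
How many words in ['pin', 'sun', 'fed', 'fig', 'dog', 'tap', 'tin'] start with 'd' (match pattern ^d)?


Pattern ^d anchors to start of word. Check which words begin with 'd':
  'pin' -> no
  'sun' -> no
  'fed' -> no
  'fig' -> no
  'dog' -> MATCH (starts with 'd')
  'tap' -> no
  'tin' -> no
Matching words: ['dog']
Count: 1

1


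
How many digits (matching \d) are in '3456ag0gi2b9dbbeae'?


\d matches any digit 0-9.
Scanning '3456ag0gi2b9dbbeae':
  pos 0: '3' -> DIGIT
  pos 1: '4' -> DIGIT
  pos 2: '5' -> DIGIT
  pos 3: '6' -> DIGIT
  pos 6: '0' -> DIGIT
  pos 9: '2' -> DIGIT
  pos 11: '9' -> DIGIT
Digits found: ['3', '4', '5', '6', '0', '2', '9']
Total: 7

7


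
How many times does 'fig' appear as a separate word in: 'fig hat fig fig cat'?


Scanning each word for exact match 'fig':
  Word 1: 'fig' -> MATCH
  Word 2: 'hat' -> no
  Word 3: 'fig' -> MATCH
  Word 4: 'fig' -> MATCH
  Word 5: 'cat' -> no
Total matches: 3

3


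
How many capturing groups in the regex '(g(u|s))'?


To count capturing groups, count each '(' that starts a group.
Pattern: '(g(u|s))'
Walking through the pattern:
  Position 0: '(' -> group #1
  Position 2: '(' -> group #2
Total capturing groups: 2

2


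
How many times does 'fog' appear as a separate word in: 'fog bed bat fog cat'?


Scanning each word for exact match 'fog':
  Word 1: 'fog' -> MATCH
  Word 2: 'bed' -> no
  Word 3: 'bat' -> no
  Word 4: 'fog' -> MATCH
  Word 5: 'cat' -> no
Total matches: 2

2


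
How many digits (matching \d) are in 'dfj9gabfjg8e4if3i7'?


\d matches any digit 0-9.
Scanning 'dfj9gabfjg8e4if3i7':
  pos 3: '9' -> DIGIT
  pos 10: '8' -> DIGIT
  pos 12: '4' -> DIGIT
  pos 15: '3' -> DIGIT
  pos 17: '7' -> DIGIT
Digits found: ['9', '8', '4', '3', '7']
Total: 5

5


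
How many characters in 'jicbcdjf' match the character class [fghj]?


Character class [fghj] matches any of: {f, g, h, j}
Scanning string 'jicbcdjf' character by character:
  pos 0: 'j' -> MATCH
  pos 1: 'i' -> no
  pos 2: 'c' -> no
  pos 3: 'b' -> no
  pos 4: 'c' -> no
  pos 5: 'd' -> no
  pos 6: 'j' -> MATCH
  pos 7: 'f' -> MATCH
Total matches: 3

3


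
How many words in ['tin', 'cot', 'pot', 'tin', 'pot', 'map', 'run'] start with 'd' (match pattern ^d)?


Pattern ^d anchors to start of word. Check which words begin with 'd':
  'tin' -> no
  'cot' -> no
  'pot' -> no
  'tin' -> no
  'pot' -> no
  'map' -> no
  'run' -> no
Matching words: []
Count: 0

0


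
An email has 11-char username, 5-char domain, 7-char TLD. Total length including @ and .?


An email address has format: username@domain.tld
Username length: 11
'@' character: 1
Domain length: 5
'.' character: 1
TLD length: 7
Total = 11 + 1 + 5 + 1 + 7 = 25

25


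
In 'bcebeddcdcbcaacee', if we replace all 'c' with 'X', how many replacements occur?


re.sub('c', 'X', text) replaces every occurrence of 'c' with 'X'.
Text: 'bcebeddcdcbcaacee'
Scanning for 'c':
  pos 1: 'c' -> replacement #1
  pos 7: 'c' -> replacement #2
  pos 9: 'c' -> replacement #3
  pos 11: 'c' -> replacement #4
  pos 14: 'c' -> replacement #5
Total replacements: 5

5


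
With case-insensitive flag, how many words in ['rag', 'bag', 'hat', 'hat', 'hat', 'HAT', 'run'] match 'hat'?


Case-insensitive matching: compare each word's lowercase form to 'hat'.
  'rag' -> lower='rag' -> no
  'bag' -> lower='bag' -> no
  'hat' -> lower='hat' -> MATCH
  'hat' -> lower='hat' -> MATCH
  'hat' -> lower='hat' -> MATCH
  'HAT' -> lower='hat' -> MATCH
  'run' -> lower='run' -> no
Matches: ['hat', 'hat', 'hat', 'HAT']
Count: 4

4


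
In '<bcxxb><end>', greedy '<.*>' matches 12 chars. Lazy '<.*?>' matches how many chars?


Greedy '<.*>' tries to match as MUCH as possible.
Lazy '<.*?>' tries to match as LITTLE as possible.

String: '<bcxxb><end>'
Greedy '<.*>' starts at first '<' and extends to the LAST '>': '<bcxxb><end>' (12 chars)
Lazy '<.*?>' starts at first '<' and stops at the FIRST '>': '<bcxxb>' (7 chars)

7


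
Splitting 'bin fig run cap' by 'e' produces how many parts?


Splitting by 'e' breaks the string at each occurrence of the separator.
Text: 'bin fig run cap'
Parts after split:
  Part 1: 'bin fig run cap'
Total parts: 1

1


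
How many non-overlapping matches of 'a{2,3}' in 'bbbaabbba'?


Pattern 'a{2,3}' matches between 2 and 3 consecutive a's (greedy).
String: 'bbbaabbba'
Finding runs of a's and applying greedy matching:
  Run at pos 3: 'aa' (length 2)
  Run at pos 8: 'a' (length 1)
Matches: ['aa']
Count: 1

1


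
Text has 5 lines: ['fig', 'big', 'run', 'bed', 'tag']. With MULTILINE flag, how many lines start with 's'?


With MULTILINE flag, ^ matches the start of each line.
Lines: ['fig', 'big', 'run', 'bed', 'tag']
Checking which lines start with 's':
  Line 1: 'fig' -> no
  Line 2: 'big' -> no
  Line 3: 'run' -> no
  Line 4: 'bed' -> no
  Line 5: 'tag' -> no
Matching lines: []
Count: 0

0


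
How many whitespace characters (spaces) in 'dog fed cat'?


\s matches whitespace characters (spaces, tabs, etc.).
Text: 'dog fed cat'
This text has 3 words separated by spaces.
Number of spaces = number of words - 1 = 3 - 1 = 2

2


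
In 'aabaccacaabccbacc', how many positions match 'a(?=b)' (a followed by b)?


Lookahead 'a(?=b)' matches 'a' only when followed by 'b'.
String: 'aabaccacaabccbacc'
Checking each position where char is 'a':
  pos 0: 'a' -> no (next='a')
  pos 1: 'a' -> MATCH (next='b')
  pos 3: 'a' -> no (next='c')
  pos 6: 'a' -> no (next='c')
  pos 8: 'a' -> no (next='a')
  pos 9: 'a' -> MATCH (next='b')
  pos 14: 'a' -> no (next='c')
Matching positions: [1, 9]
Count: 2

2


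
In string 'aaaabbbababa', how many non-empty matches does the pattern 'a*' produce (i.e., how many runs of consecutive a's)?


Pattern 'a*' matches zero or more a's. We want non-empty runs of consecutive a's.
String: 'aaaabbbababa'
Walking through the string to find runs of a's:
  Run 1: positions 0-3 -> 'aaaa'
  Run 2: positions 7-7 -> 'a'
  Run 3: positions 9-9 -> 'a'
  Run 4: positions 11-11 -> 'a'
Non-empty runs found: ['aaaa', 'a', 'a', 'a']
Count: 4

4


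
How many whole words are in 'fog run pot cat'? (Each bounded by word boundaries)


Word boundaries (\b) mark the start/end of each word.
Text: 'fog run pot cat'
Splitting by whitespace:
  Word 1: 'fog'
  Word 2: 'run'
  Word 3: 'pot'
  Word 4: 'cat'
Total whole words: 4

4


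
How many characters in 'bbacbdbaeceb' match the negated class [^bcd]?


Negated class [^bcd] matches any char NOT in {b, c, d}
Scanning 'bbacbdbaeceb':
  pos 0: 'b' -> no (excluded)
  pos 1: 'b' -> no (excluded)
  pos 2: 'a' -> MATCH
  pos 3: 'c' -> no (excluded)
  pos 4: 'b' -> no (excluded)
  pos 5: 'd' -> no (excluded)
  pos 6: 'b' -> no (excluded)
  pos 7: 'a' -> MATCH
  pos 8: 'e' -> MATCH
  pos 9: 'c' -> no (excluded)
  pos 10: 'e' -> MATCH
  pos 11: 'b' -> no (excluded)
Total matches: 4

4


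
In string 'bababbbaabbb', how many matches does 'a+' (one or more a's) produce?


Pattern 'a+' matches one or more consecutive a's.
String: 'bababbbaabbb'
Scanning for runs of a:
  Match 1: 'a' (length 1)
  Match 2: 'a' (length 1)
  Match 3: 'aa' (length 2)
Total matches: 3

3


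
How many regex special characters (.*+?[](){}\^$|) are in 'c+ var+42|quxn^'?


Regex special characters are: . * + ? [ ] ( ) { } \ ^ $ |
Scanning 'c+ var+42|quxn^':
  pos 1: '+' -> SPECIAL
  pos 6: '+' -> SPECIAL
  pos 9: '|' -> SPECIAL
  pos 14: '^' -> SPECIAL
Special chars found: ['+', '+', '|', '^']
Total: 4

4


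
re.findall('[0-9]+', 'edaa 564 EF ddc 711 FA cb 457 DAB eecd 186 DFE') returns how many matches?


Pattern '[0-9]+' finds one or more digits.
Text: 'edaa 564 EF ddc 711 FA cb 457 DAB eecd 186 DFE'
Scanning for matches:
  Match 1: '564'
  Match 2: '711'
  Match 3: '457'
  Match 4: '186'
Total matches: 4

4


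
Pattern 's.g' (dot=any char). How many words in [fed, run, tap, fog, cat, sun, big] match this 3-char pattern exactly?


Pattern 's.g' means: starts with 's', any single char, ends with 'g'.
Checking each word (must be exactly 3 chars):
  'fed' (len=3): no
  'run' (len=3): no
  'tap' (len=3): no
  'fog' (len=3): no
  'cat' (len=3): no
  'sun' (len=3): no
  'big' (len=3): no
Matching words: []
Total: 0

0


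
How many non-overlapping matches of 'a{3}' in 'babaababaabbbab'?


Pattern 'a{3}' matches exactly 3 consecutive a's (greedy, non-overlapping).
String: 'babaababaabbbab'
Scanning for runs of a's:
  Run at pos 1: 'a' (length 1) -> 0 match(es)
  Run at pos 3: 'aa' (length 2) -> 0 match(es)
  Run at pos 6: 'a' (length 1) -> 0 match(es)
  Run at pos 8: 'aa' (length 2) -> 0 match(es)
  Run at pos 13: 'a' (length 1) -> 0 match(es)
Matches found: []
Total: 0

0


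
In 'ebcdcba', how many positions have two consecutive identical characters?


Looking for consecutive identical characters in 'ebcdcba':
  pos 0-1: 'e' vs 'b' -> different
  pos 1-2: 'b' vs 'c' -> different
  pos 2-3: 'c' vs 'd' -> different
  pos 3-4: 'd' vs 'c' -> different
  pos 4-5: 'c' vs 'b' -> different
  pos 5-6: 'b' vs 'a' -> different
Consecutive identical pairs: []
Count: 0

0


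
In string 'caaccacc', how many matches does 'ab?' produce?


Pattern 'ab?' matches 'a' optionally followed by 'b'.
String: 'caaccacc'
Scanning left to right for 'a' then checking next char:
  Match 1: 'a' (a not followed by b)
  Match 2: 'a' (a not followed by b)
  Match 3: 'a' (a not followed by b)
Total matches: 3

3


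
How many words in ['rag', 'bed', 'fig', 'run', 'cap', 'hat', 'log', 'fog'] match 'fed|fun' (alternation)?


Alternation 'fed|fun' matches either 'fed' or 'fun'.
Checking each word:
  'rag' -> no
  'bed' -> no
  'fig' -> no
  'run' -> no
  'cap' -> no
  'hat' -> no
  'log' -> no
  'fog' -> no
Matches: []
Count: 0

0


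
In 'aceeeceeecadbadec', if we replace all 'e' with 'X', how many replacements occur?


re.sub('e', 'X', text) replaces every occurrence of 'e' with 'X'.
Text: 'aceeeceeecadbadec'
Scanning for 'e':
  pos 2: 'e' -> replacement #1
  pos 3: 'e' -> replacement #2
  pos 4: 'e' -> replacement #3
  pos 6: 'e' -> replacement #4
  pos 7: 'e' -> replacement #5
  pos 8: 'e' -> replacement #6
  pos 15: 'e' -> replacement #7
Total replacements: 7

7


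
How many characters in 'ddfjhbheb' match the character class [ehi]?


Character class [ehi] matches any of: {e, h, i}
Scanning string 'ddfjhbheb' character by character:
  pos 0: 'd' -> no
  pos 1: 'd' -> no
  pos 2: 'f' -> no
  pos 3: 'j' -> no
  pos 4: 'h' -> MATCH
  pos 5: 'b' -> no
  pos 6: 'h' -> MATCH
  pos 7: 'e' -> MATCH
  pos 8: 'b' -> no
Total matches: 3

3


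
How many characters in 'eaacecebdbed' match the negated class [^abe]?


Negated class [^abe] matches any char NOT in {a, b, e}
Scanning 'eaacecebdbed':
  pos 0: 'e' -> no (excluded)
  pos 1: 'a' -> no (excluded)
  pos 2: 'a' -> no (excluded)
  pos 3: 'c' -> MATCH
  pos 4: 'e' -> no (excluded)
  pos 5: 'c' -> MATCH
  pos 6: 'e' -> no (excluded)
  pos 7: 'b' -> no (excluded)
  pos 8: 'd' -> MATCH
  pos 9: 'b' -> no (excluded)
  pos 10: 'e' -> no (excluded)
  pos 11: 'd' -> MATCH
Total matches: 4

4


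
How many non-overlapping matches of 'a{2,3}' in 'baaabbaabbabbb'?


Pattern 'a{2,3}' matches between 2 and 3 consecutive a's (greedy).
String: 'baaabbaabbabbb'
Finding runs of a's and applying greedy matching:
  Run at pos 1: 'aaa' (length 3)
  Run at pos 6: 'aa' (length 2)
  Run at pos 10: 'a' (length 1)
Matches: ['aaa', 'aa']
Count: 2

2


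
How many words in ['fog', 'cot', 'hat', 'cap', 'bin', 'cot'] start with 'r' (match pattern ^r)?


Pattern ^r anchors to start of word. Check which words begin with 'r':
  'fog' -> no
  'cot' -> no
  'hat' -> no
  'cap' -> no
  'bin' -> no
  'cot' -> no
Matching words: []
Count: 0

0


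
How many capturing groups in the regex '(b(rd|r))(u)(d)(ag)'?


To count capturing groups, count each '(' that starts a group.
Pattern: '(b(rd|r))(u)(d)(ag)'
Walking through the pattern:
  Position 0: '(' -> group #1
  Position 2: '(' -> group #2
  Position 9: '(' -> group #3
  Position 12: '(' -> group #4
  Position 15: '(' -> group #5
Total capturing groups: 5

5


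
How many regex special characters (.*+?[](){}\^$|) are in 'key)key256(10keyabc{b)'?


Regex special characters are: . * + ? [ ] ( ) { } \ ^ $ |
Scanning 'key)key256(10keyabc{b)':
  pos 3: ')' -> SPECIAL
  pos 10: '(' -> SPECIAL
  pos 19: '{' -> SPECIAL
  pos 21: ')' -> SPECIAL
Special chars found: [')', '(', '{', ')']
Total: 4

4


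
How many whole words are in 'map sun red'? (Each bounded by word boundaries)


Word boundaries (\b) mark the start/end of each word.
Text: 'map sun red'
Splitting by whitespace:
  Word 1: 'map'
  Word 2: 'sun'
  Word 3: 'red'
Total whole words: 3

3


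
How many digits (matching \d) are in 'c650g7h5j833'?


\d matches any digit 0-9.
Scanning 'c650g7h5j833':
  pos 1: '6' -> DIGIT
  pos 2: '5' -> DIGIT
  pos 3: '0' -> DIGIT
  pos 5: '7' -> DIGIT
  pos 7: '5' -> DIGIT
  pos 9: '8' -> DIGIT
  pos 10: '3' -> DIGIT
  pos 11: '3' -> DIGIT
Digits found: ['6', '5', '0', '7', '5', '8', '3', '3']
Total: 8

8


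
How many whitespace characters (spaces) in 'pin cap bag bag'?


\s matches whitespace characters (spaces, tabs, etc.).
Text: 'pin cap bag bag'
This text has 4 words separated by spaces.
Number of spaces = number of words - 1 = 4 - 1 = 3

3


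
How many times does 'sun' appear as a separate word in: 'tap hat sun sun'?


Scanning each word for exact match 'sun':
  Word 1: 'tap' -> no
  Word 2: 'hat' -> no
  Word 3: 'sun' -> MATCH
  Word 4: 'sun' -> MATCH
Total matches: 2

2


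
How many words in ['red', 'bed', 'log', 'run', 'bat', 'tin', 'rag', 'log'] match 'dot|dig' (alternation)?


Alternation 'dot|dig' matches either 'dot' or 'dig'.
Checking each word:
  'red' -> no
  'bed' -> no
  'log' -> no
  'run' -> no
  'bat' -> no
  'tin' -> no
  'rag' -> no
  'log' -> no
Matches: []
Count: 0

0


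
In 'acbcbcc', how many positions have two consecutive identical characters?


Looking for consecutive identical characters in 'acbcbcc':
  pos 0-1: 'a' vs 'c' -> different
  pos 1-2: 'c' vs 'b' -> different
  pos 2-3: 'b' vs 'c' -> different
  pos 3-4: 'c' vs 'b' -> different
  pos 4-5: 'b' vs 'c' -> different
  pos 5-6: 'c' vs 'c' -> MATCH ('cc')
Consecutive identical pairs: ['cc']
Count: 1

1


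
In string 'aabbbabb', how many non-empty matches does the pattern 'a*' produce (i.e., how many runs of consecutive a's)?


Pattern 'a*' matches zero or more a's. We want non-empty runs of consecutive a's.
String: 'aabbbabb'
Walking through the string to find runs of a's:
  Run 1: positions 0-1 -> 'aa'
  Run 2: positions 5-5 -> 'a'
Non-empty runs found: ['aa', 'a']
Count: 2

2


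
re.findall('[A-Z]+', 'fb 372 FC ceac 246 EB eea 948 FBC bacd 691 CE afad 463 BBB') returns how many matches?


Pattern '[A-Z]+' finds one or more uppercase letters.
Text: 'fb 372 FC ceac 246 EB eea 948 FBC bacd 691 CE afad 463 BBB'
Scanning for matches:
  Match 1: 'FC'
  Match 2: 'EB'
  Match 3: 'FBC'
  Match 4: 'CE'
  Match 5: 'BBB'
Total matches: 5

5


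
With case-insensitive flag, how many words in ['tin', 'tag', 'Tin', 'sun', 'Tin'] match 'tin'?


Case-insensitive matching: compare each word's lowercase form to 'tin'.
  'tin' -> lower='tin' -> MATCH
  'tag' -> lower='tag' -> no
  'Tin' -> lower='tin' -> MATCH
  'sun' -> lower='sun' -> no
  'Tin' -> lower='tin' -> MATCH
Matches: ['tin', 'Tin', 'Tin']
Count: 3

3


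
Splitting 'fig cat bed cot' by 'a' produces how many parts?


Splitting by 'a' breaks the string at each occurrence of the separator.
Text: 'fig cat bed cot'
Parts after split:
  Part 1: 'fig c'
  Part 2: 't bed cot'
Total parts: 2

2


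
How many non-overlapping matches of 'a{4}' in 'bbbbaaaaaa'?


Pattern 'a{4}' matches exactly 4 consecutive a's (greedy, non-overlapping).
String: 'bbbbaaaaaa'
Scanning for runs of a's:
  Run at pos 4: 'aaaaaa' (length 6) -> 1 match(es)
Matches found: ['aaaa']
Total: 1

1


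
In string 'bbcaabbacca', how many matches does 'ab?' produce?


Pattern 'ab?' matches 'a' optionally followed by 'b'.
String: 'bbcaabbacca'
Scanning left to right for 'a' then checking next char:
  Match 1: 'a' (a not followed by b)
  Match 2: 'ab' (a followed by b)
  Match 3: 'a' (a not followed by b)
  Match 4: 'a' (a not followed by b)
Total matches: 4

4


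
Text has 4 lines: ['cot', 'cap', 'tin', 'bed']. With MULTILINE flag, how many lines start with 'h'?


With MULTILINE flag, ^ matches the start of each line.
Lines: ['cot', 'cap', 'tin', 'bed']
Checking which lines start with 'h':
  Line 1: 'cot' -> no
  Line 2: 'cap' -> no
  Line 3: 'tin' -> no
  Line 4: 'bed' -> no
Matching lines: []
Count: 0

0


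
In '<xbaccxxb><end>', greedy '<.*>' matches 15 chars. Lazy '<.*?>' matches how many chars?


Greedy '<.*>' tries to match as MUCH as possible.
Lazy '<.*?>' tries to match as LITTLE as possible.

String: '<xbaccxxb><end>'
Greedy '<.*>' starts at first '<' and extends to the LAST '>': '<xbaccxxb><end>' (15 chars)
Lazy '<.*?>' starts at first '<' and stops at the FIRST '>': '<xbaccxxb>' (10 chars)

10
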